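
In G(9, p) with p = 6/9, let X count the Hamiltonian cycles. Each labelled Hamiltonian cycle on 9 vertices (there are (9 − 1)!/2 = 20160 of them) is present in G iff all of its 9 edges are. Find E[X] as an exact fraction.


K_9 has (9 − 1)!/2 = 20160 labelled Hamiltonian cycles.
For each such Hamiltonian cycle H, let X_H = 1 if all 9 edges of H are present in G. Then P[X_H = 1] = p^{9} = (2/3)^{9} = 512/19683.
By linearity of expectation: E[X] = Σ_H E[X_H] = 20160 · p^{9} = 20160 · 512/19683 = 1146880/2187.
Numerically: E[X] ≈ 524.41.

E[X] = 20160 · (2/3)^{9} = 1146880/2187 ≈ 524.41.


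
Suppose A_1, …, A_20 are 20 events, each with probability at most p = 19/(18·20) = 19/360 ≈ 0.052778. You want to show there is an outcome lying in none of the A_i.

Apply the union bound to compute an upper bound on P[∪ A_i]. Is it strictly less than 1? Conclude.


Union bound: P[∪_{i=1}^{20} A_i] ≤ Σ_i P[A_i] ≤ 20·p = 20·(19/360) = 19/18.
Numerically: 19/18 ≈ 1.055556.
Is 19/18 < 1? NO.
Since the bound 19/18 is ≥ 1, the union bound is uninformative here; it does NOT by itself certify existence.

20·p = 19/18 ≈ 1.055556; existence NOT certified by the union bound.


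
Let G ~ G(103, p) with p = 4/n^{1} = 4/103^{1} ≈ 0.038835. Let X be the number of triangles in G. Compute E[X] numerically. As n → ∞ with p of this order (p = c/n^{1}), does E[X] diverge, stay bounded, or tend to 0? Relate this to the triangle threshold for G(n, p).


Number of potential triangles: C(103, 3) = 176851.
Each occurs with probability p³ ≈ (0.038835)³ ≈ 5.85690662e-05.
By linearity: E[X] = C(103, 3)·p³ ≈ 176851 · 5.85690662e-05 ≈ 10.357998.
Here α = 1, so p = 4/n is exactly at the triangle threshold p ~ 1/n. Asymptotically E[X] → c³/6 = 4³/6 = 32/3 ≈ 10.666667, a bounded constant. In this regime the triangle count is asymptotically Poisson(c³/6).

E[X] ≈ 10.357998; in regime p = Θ(1/n^{1}) E[X] stays bounded (at the triangle threshold p ~ 1/n).


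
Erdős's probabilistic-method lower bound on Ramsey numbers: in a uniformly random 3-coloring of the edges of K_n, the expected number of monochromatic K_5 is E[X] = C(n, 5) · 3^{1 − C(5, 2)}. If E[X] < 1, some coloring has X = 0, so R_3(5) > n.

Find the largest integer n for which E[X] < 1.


We need C(n, 5) · 3^{1 − 10} < 1, i.e. C(n, 5) < 3^{10 − 1} = 19683.
Check values of n near the boundary:
  n = 15: C(15, 5) = 3003; 3003 < 19683? YES
  n = 16: C(16, 5) = 4368; 4368 < 19683? YES
  n = 17: C(17, 5) = 6188; 6188 < 19683? YES
  n = 18: C(18, 5) = 8568; 8568 < 19683? YES
  n = 19: C(19, 5) = 11628; 11628 < 19683? YES
  n = 20: C(20, 5) = 15504; 15504 < 19683? YES
  n = 21: C(21, 5) = 20349; 20349 < 19683? NO
The largest n with C(n, 5) < 19683 is n = 20 (where E[X] = 5168/6561 ≈ 0.7876848). Hence R_3(5) > 20, i.e. R_3(5) ≥ 21.

Largest n = 20; hence R_3(5) > 20.


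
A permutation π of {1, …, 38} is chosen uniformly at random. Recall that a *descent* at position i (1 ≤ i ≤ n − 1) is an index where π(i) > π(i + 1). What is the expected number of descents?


Write X = Σ X_I over i = 1, …, 37, with X_I the indicator of one descent.
There are 37 indicators.
For each fixed i, the pair (π(i), π(i+1)) is a uniformly random ordered pair of distinct values from {1, …, 38}; by symmetry P[π(i) > π(i+1)] = 1/2.
By linearity: E[X] = 37 · (1/2) = (38 − 1) · (1/2) = 37/2 ≈ 18.500000.

E[X] = 37/2 = 18.500000.


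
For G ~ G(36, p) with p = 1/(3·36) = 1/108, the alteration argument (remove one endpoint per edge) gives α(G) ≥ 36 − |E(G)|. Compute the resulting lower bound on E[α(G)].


E[|E(G)|] = C(36, 2)·p = 630 · (1/108) = 35/6.
E[α(G)] ≥ n − E[|E(G)|] = 36 − 35/6 = 181/6.
Numerically: ≈ 30.1667.
(This is only a lower bound; the true E[α(G)] may be larger.)

E[α(G)] ≥ 181/6 ≈ 30.1667.


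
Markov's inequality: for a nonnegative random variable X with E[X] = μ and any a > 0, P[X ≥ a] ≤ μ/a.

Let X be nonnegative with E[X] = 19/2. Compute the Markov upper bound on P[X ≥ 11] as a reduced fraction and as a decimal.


μ = E[X] = 19/2, a = 11.
Markov: P[X ≥ 11] ≤ μ/a = (19/2)/11 = 19/22.
Numerically: ≈ 0.864.
(Since a = 11 > μ = 9.500, the bound 19/22 is < 1 and informative.)

P[X ≥ 11] ≤ 19/22 ≈ 0.864.


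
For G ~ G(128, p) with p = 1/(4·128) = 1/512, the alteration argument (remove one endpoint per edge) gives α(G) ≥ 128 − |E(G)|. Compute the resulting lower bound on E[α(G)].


E[|E(G)|] = C(128, 2)·p = 8128 · (1/512) = 127/8.
E[α(G)] ≥ n − E[|E(G)|] = 128 − 127/8 = 897/8.
Numerically: ≈ 112.125000.
(This is only a lower bound; the true E[α(G)] may be larger.)

E[α(G)] ≥ 897/8 ≈ 112.125000.


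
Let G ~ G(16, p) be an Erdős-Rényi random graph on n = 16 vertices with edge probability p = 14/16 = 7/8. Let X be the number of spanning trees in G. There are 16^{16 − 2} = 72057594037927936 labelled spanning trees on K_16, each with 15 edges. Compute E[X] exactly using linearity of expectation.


K_16 has 16^{16 − 2} = 72057594037927936 labelled spanning trees.
For each such spanning tree H, let X_H = 1 if all 15 edges of H are present in G. Then P[X_H = 1] = p^{15} = (7/8)^{15} = 4747561509943/35184372088832.
Summing the indicators: E[X] = Σ_H E[X_H] = 72057594037927936 · p^{15} = 72057594037927936 · 4747561509943/35184372088832 = 9723005972363264.
Numerically: E[X] ≈ 9.723e+15.

E[X] = 72057594037927936 · (7/8)^{15} = 9723005972363264 ≈ 9.723e+15.


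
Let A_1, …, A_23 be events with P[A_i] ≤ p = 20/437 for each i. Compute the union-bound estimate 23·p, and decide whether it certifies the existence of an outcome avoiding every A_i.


Union bound: P[∪_{i=1}^{23} A_i] ≤ Σ_i P[A_i] ≤ 23·p = 23·(20/437) = 20/19.
Numerically: 20/19 ≈ 1.0526.
Is 20/19 < 1? NO.
Since the bound 20/19 is ≥ 1, the union bound is uninformative here; it does NOT by itself certify existence.

23·p = 20/19 ≈ 1.0526; existence NOT certified by the union bound.


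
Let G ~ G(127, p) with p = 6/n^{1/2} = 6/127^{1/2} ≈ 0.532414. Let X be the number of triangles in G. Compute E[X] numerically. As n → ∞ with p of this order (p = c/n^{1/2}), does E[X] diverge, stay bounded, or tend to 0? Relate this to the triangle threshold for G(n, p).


Number of potential triangles: C(127, 3) = 333375.
Each occurs with probability p³ ≈ (0.532414)³ ≈ 1.50920477e-01.
By linearity: E[X] = C(127, 3)·p³ ≈ 333375 · 1.50920477e-01 ≈ 50313.114084.
Since α = 1/2 < 1, p = c/n^{1/2} ≫ 1/n is above the triangle threshold p ~ 1/n. Asymptotically E[X] ~ (c³/6)·n^{3(1−α)} = (6³/6)·n^{1.5} → ∞; triangles are abundant w.h.p.

E[X] ≈ 50313.114084; in regime p = Θ(1/n^{1/2}) E[X] diverges (above the triangle threshold p ~ 1/n).


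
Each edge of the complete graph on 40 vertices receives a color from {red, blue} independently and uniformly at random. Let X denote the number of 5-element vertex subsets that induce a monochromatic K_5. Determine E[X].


Let X = Σ_S X_S over the C(40, 5) = 658008 subsets S of size 5, where X_S = 1 if the K_5 on S is monochromatic.
For a fixed S, the K_5 on S has C(5, 2) = 10 edges. P[all 10 edges red] = (1/2)^10, and likewise for blue, so P[monochromatic] = 2·(1/2)^10 = 2^{1 − 10} = 1/512.
Summing: E[X] = C(40, 5) · 2^{1 − 10} = 658008 · 1/512 = 82251/64.
Numerically: E[X] ≈ 1285.17188.

E[X] = C(40,5)·2^(1−C(5,2)) = 82251/64 ≈ 1285.17188.


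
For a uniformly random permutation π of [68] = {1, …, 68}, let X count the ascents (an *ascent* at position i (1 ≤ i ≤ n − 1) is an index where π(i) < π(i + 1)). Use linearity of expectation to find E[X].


Write X = Σ X_I over i = 1, …, 67, with X_I the indicator of one ascent.
There are 67 indicators.
For each fixed i, the pair (π(i), π(i+1)) is a uniformly random ordered pair of distinct values from {1, …, 68}; by symmetry P[π(i) < π(i+1)] = 1/2.
By linearity: E[X] = 67 · (1/2) = (68 − 1) · (1/2) = 67/2 ≈ 33.500000.

E[X] = 67/2 = 33.500000.


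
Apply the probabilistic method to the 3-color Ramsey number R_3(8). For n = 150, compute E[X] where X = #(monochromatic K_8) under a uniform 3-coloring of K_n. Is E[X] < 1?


E[X] = C(150, 8) · 3^{1 − 28} = 5257211409450 · 3^{−27} = 5257211409450/7625597484987.
As a reduced fraction: E[X] = 584134601050/847288609443 ≈ 0.689.
Is E[X] < 1? YES.
Since E[X] < 1, there exists a 3-coloring of K_{150} with no monochromatic K_8; hence R_3(8) > 150.

E[X] = 584134601050/847288609443 ≈ 0.689; E[X] < 1, so R_3(8) > 150.


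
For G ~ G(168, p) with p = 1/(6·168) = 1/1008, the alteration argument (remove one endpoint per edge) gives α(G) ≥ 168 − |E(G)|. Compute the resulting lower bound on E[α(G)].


E[|E(G)|] = C(168, 2)·p = 14028 · (1/1008) = 167/12.
E[α(G)] ≥ n − E[|E(G)|] = 168 − 167/12 = 1849/12.
Numerically: ≈ 154.08333.
(This is only a lower bound; the true E[α(G)] may be larger.)

E[α(G)] ≥ 1849/12 ≈ 154.08333.


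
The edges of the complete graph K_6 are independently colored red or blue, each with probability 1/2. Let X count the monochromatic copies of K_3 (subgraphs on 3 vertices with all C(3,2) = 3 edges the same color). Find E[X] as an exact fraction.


Let X = Σ_S X_S over the C(6, 3) = 20 subsets S of size 3, where X_S = 1 if the K_3 on S is monochromatic.
For a fixed S, the K_3 on S has C(3, 2) = 3 edges. P[all 3 edges red] = (1/2)^3, and likewise for blue, so P[monochromatic] = 2·(1/2)^3 = 2^{1 − 3} = 1/4.
By linearity of expectation: E[X] = C(6, 3) · 2^{1 − 3} = 20 · 1/4 = 5.
Numerically: E[X] ≈ 5.0000.

E[X] = C(6,3)·2^(1−C(3,2)) = 5 ≈ 5.0000.


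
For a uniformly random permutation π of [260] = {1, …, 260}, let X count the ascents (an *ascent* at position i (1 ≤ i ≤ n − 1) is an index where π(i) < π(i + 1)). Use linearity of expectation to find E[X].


Write X = Σ X_I over i = 1, …, 259, with X_I the indicator of one ascent.
There are 259 indicators.
For each fixed i, the pair (π(i), π(i+1)) is a uniformly random ordered pair of distinct values from {1, …, 260}; by symmetry P[π(i) < π(i+1)] = 1/2.
By linearity: E[X] = 259 · (1/2) = (260 − 1) · (1/2) = 259/2 ≈ 129.5000.

E[X] = 259/2 = 129.5000.


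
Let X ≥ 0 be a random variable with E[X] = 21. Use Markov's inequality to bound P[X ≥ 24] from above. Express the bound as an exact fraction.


μ = E[X] = 21, a = 24.
Markov: P[X ≥ 24] ≤ μ/a = (21)/24 = 7/8.
Numerically: ≈ 0.875000.
(Since a = 24 > μ = 21.000000, the bound 7/8 is < 1 and informative.)

P[X ≥ 24] ≤ 7/8 ≈ 0.875000.


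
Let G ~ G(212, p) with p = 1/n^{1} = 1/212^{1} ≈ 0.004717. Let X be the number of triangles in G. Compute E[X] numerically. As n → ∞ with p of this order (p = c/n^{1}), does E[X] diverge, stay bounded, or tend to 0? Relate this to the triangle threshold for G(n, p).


Number of potential triangles: C(212, 3) = 1565620.
Each occurs with probability p³ ≈ (0.004717)³ ≈ 1.0495241e-07.
By linearity: E[X] = C(212, 3)·p³ ≈ 1565620 · 1.0495241e-07 ≈ 0.16432.
Here α = 1, so p = 1/n is exactly at the triangle threshold p ~ 1/n. Asymptotically E[X] → c³/6 = 1³/6 = 1/6 ≈ 0.16667, a bounded constant. In this regime the triangle count is asymptotically Poisson(c³/6).

E[X] ≈ 0.16432; in regime p = Θ(1/n^{1}) E[X] stays bounded (at the triangle threshold p ~ 1/n).


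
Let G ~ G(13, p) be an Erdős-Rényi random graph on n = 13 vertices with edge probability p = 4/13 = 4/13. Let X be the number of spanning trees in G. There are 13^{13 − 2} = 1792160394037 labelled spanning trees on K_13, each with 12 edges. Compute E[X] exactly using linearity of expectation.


K_13 has 13^{13 − 2} = 1792160394037 labelled spanning trees.
For each such spanning tree H, let X_H = 1 if all 12 edges of H are present in G. Then P[X_H = 1] = p^{12} = (4/13)^{12} = 16777216/23298085122481.
By linearity: E[X] = Σ_H E[X_H] = 1792160394037 · p^{12} = 1792160394037 · 16777216/23298085122481 = 16777216/13.
Numerically: E[X] ≈ 1.2906e+06.

E[X] = 1792160394037 · (4/13)^{12} = 16777216/13 ≈ 1.2906e+06.


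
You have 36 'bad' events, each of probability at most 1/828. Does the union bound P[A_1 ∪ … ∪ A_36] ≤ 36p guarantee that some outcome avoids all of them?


Union bound: P[∪_{i=1}^{36} A_i] ≤ Σ_i P[A_i] ≤ 36·p = 36·(1/828) = 1/23.
Numerically: 1/23 ≈ 0.0434783.
Is 1/23 < 1? YES.
Since P[∪ A_i] ≤ 1/23 < 1, the complement has P[∩ A_i^c] ≥ 1 − 1/23 = 22/23 > 0, so some outcome avoids every A_i.

36·p = 1/23 ≈ 0.0434783; existence CERTIFIED by the union bound.


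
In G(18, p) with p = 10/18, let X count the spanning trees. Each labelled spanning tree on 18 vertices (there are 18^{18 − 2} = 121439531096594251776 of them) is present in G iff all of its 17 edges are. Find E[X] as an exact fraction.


K_18 has 18^{18 − 2} = 121439531096594251776 labelled spanning trees.
For each such spanning tree H, let X_H = 1 if all 17 edges of H are present in G. Then P[X_H = 1] = p^{17} = (5/9)^{17} = 762939453125/16677181699666569.
Summing the indicators: E[X] = Σ_H E[X_H] = 121439531096594251776 · p^{17} = 121439531096594251776 · 762939453125/16677181699666569 = 50000000000000000/9.
Numerically: E[X] ≈ 5.5556e+15.

E[X] = 121439531096594251776 · (5/9)^{17} = 50000000000000000/9 ≈ 5.5556e+15.


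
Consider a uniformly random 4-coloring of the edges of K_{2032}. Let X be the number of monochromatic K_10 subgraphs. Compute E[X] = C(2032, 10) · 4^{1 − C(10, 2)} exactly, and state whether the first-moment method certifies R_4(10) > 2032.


E[X] = C(2032, 10) · 4^{1 − 45} = 323475384642158147171212440 · 4^{−44} = 323475384642158147171212440/309485009821345068724781056.
As a reduced fraction: E[X] = 40434423080269768396401555/38685626227668133590597632 ≈ 1.04521.
Is E[X] < 1? NO.
Since E[X] ≥ 1, the first-moment bound is inconclusive at n = 2032; it does NOT by itself certify R_4(10) > 2032.

E[X] = 40434423080269768396401555/38685626227668133590597632 ≈ 1.04521; E[X] ≥ 1; first-moment method inconclusive here.


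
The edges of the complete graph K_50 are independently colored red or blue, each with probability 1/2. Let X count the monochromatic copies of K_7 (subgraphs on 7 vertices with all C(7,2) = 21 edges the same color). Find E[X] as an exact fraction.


Let X = Σ_S X_S over the C(50, 7) = 99884400 subsets S of size 7, where X_S = 1 if the K_7 on S is monochromatic.
For a fixed S, the K_7 on S has C(7, 2) = 21 edges. P[all 21 edges red] = (1/2)^21, and likewise for blue, so P[monochromatic] = 2·(1/2)^21 = 2^{1 − 21} = 1/1048576.
By linearity: E[X] = C(50, 7) · 2^{1 − 21} = 99884400 · 1/1048576 = 6242775/65536.
Numerically: E[X] ≈ 95.257.

E[X] = C(50,7)·2^(1−C(7,2)) = 6242775/65536 ≈ 95.257.


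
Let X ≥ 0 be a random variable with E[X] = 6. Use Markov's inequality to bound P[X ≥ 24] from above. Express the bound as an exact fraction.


μ = E[X] = 6, a = 24.
Markov: P[X ≥ 24] ≤ μ/a = (6)/24 = 1/4.
Numerically: ≈ 0.250.
(Since a = 24 > μ = 6.000, the bound 1/4 is < 1 and informative.)

P[X ≥ 24] ≤ 1/4 ≈ 0.250.


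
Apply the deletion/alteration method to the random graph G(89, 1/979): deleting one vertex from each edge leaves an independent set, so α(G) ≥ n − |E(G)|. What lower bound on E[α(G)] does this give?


E[|E(G)|] = C(89, 2)·p = 3916 · (1/979) = 4.
E[α(G)] ≥ n − E[|E(G)|] = 89 − 4 = 85.
Numerically: ≈ 85.00000.
(This is only a lower bound; the true E[α(G)] may be larger.)

E[α(G)] ≥ 85 ≈ 85.00000.


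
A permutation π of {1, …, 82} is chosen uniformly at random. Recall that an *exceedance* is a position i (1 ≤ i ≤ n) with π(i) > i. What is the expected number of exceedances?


Write X = Σ_{i=1}^{82} X_i, where X_i = 1_{π(i) > i}.
For each fixed i, π(i) is uniform over {1, …, 82} (marginal of a uniform permutation), so P[π(i) > i] = (n − i)/n. Summing: Σ_{i=1}^{82} (n − i)/n = (0 + 1 + … + 81)/82 = 82(82 − 1)/(2·82) = (82 − 1)/2.
Hence E[X] = Σ_{i=1}^{82} (82 − i)/82 = 81/2 ≈ 40.5000.

E[X] = 81/2 = 40.5000.


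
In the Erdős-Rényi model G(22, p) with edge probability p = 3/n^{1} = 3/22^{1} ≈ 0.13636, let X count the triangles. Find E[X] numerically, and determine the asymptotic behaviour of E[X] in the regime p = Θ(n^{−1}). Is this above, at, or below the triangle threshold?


Number of potential triangles: C(22, 3) = 1540.
Each occurs with probability p³ ≈ (0.13636)³ ≈ 2.5356875e-03.
By linearity: E[X] = C(22, 3)·p³ ≈ 1540 · 2.5356875e-03 ≈ 3.90496.
Here α = 1, so p = 3/n is exactly at the triangle threshold p ~ 1/n. Asymptotically E[X] → c³/6 = 3³/6 = 9/2 ≈ 4.50000, a bounded constant. In this regime the triangle count is asymptotically Poisson(c³/6).

E[X] ≈ 3.90496; in regime p = Θ(1/n^{1}) E[X] stays bounded (at the triangle threshold p ~ 1/n).


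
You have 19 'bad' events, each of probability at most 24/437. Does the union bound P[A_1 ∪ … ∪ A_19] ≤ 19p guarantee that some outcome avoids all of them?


Union bound: P[∪_{i=1}^{19} A_i] ≤ Σ_i P[A_i] ≤ 19·p = 19·(24/437) = 24/23.
Numerically: 24/23 ≈ 1.043.
Is 24/23 < 1? NO.
Since the bound 24/23 is ≥ 1, the union bound is uninformative here; it does NOT by itself certify existence.

19·p = 24/23 ≈ 1.043; existence NOT certified by the union bound.


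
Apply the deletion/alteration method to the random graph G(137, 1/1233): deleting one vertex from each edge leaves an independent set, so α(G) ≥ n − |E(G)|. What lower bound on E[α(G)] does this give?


E[|E(G)|] = C(137, 2)·p = 9316 · (1/1233) = 68/9.
E[α(G)] ≥ n − E[|E(G)|] = 137 − 68/9 = 1165/9.
Numerically: ≈ 129.4444.
(This is only a lower bound; the true E[α(G)] may be larger.)

E[α(G)] ≥ 1165/9 ≈ 129.4444.


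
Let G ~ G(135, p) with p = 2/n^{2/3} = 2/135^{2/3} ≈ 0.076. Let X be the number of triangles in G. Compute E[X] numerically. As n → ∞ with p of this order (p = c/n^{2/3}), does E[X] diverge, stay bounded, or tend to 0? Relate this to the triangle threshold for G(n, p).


Number of potential triangles: C(135, 3) = 400995.
Each occurs with probability p³ ≈ (0.076)³ ≈ 4.389575e-04.
By linearity: E[X] = C(135, 3)·p³ ≈ 400995 · 4.389575e-04 ≈ 176.0198.
Since α = 2/3 < 1, p = c/n^{2/3} ≫ 1/n is above the triangle threshold p ~ 1/n. Asymptotically E[X] ~ (c³/6)·n^{3(1−α)} = (2³/6)·n^{1} → ∞; triangles are abundant w.h.p.

E[X] ≈ 176.0198; in regime p = Θ(1/n^{2/3}) E[X] diverges (above the triangle threshold p ~ 1/n).


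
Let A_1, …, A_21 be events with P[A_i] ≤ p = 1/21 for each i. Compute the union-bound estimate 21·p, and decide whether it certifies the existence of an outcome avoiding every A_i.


Union bound: P[∪_{i=1}^{21} A_i] ≤ Σ_i P[A_i] ≤ 21·p = 21·(1/21) = 1.
Numerically: 1 ≈ 1.0000.
Is 1 < 1? NO.
Since the bound 1 is ≥ 1, the union bound is uninformative here; it does NOT by itself certify existence.

21·p = 1 ≈ 1.0000; existence NOT certified by the union bound.


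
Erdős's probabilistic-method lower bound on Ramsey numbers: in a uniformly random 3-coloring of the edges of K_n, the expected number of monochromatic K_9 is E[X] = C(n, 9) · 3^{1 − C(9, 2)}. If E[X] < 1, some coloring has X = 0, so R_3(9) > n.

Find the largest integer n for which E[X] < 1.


We need C(n, 9) · 3^{1 − 36} < 1, i.e. C(n, 9) < 3^{36 − 1} = 50031545098999707.
Check values of n near the boundary:
  n = 296: C(296, 9) = 42513789098994080; 42513789098994080 < 50031545098999707? YES
  n = 297: C(297, 9) = 43842345008337645; 43842345008337645 < 50031545098999707? YES
  n = 298: C(298, 9) = 45207677551849890; 45207677551849890 < 50031545098999707? YES
  n = 299: C(299, 9) = 46610674441390059; 46610674441390059 < 50031545098999707? YES
  n = 300: C(300, 9) = 48052241692154700; 48052241692154700 < 50031545098999707? YES
  n = 301: C(301, 9) = 49533303936090975; 49533303936090975 < 50031545098999707? YES
  n = 302: C(302, 9) = 51054804739588650; 51054804739588650 < 50031545098999707? NO
The largest n with C(n, 9) < 50031545098999707 is n = 301 (where E[X] = 16511101312030325/16677181699666569 ≈ 0.990). Hence R_3(9) > 301, i.e. R_3(9) ≥ 302.

Largest n = 301; hence R_3(9) > 301.


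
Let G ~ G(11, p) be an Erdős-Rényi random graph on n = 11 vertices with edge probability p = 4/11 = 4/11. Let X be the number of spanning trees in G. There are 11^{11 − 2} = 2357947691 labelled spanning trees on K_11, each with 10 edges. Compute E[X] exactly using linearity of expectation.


K_11 has 11^{11 − 2} = 2357947691 labelled spanning trees.
For each such spanning tree H, let X_H = 1 if all 10 edges of H are present in G. Then P[X_H = 1] = p^{10} = (4/11)^{10} = 1048576/25937424601.
Summing the indicators: E[X] = Σ_H E[X_H] = 2357947691 · p^{10} = 2357947691 · 1048576/25937424601 = 1048576/11.
Numerically: E[X] ≈ 9.533e+04.

E[X] = 2357947691 · (4/11)^{10} = 1048576/11 ≈ 9.533e+04.


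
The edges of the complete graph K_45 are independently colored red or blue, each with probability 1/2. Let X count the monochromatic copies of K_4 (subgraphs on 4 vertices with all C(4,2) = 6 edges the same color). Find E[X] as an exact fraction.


Let X = Σ_S X_S over the C(45, 4) = 148995 subsets S of size 4, where X_S = 1 if the K_4 on S is monochromatic.
For a fixed S, the K_4 on S has C(4, 2) = 6 edges. P[all 6 edges red] = (1/2)^6, and likewise for blue, so P[monochromatic] = 2·(1/2)^6 = 2^{1 − 6} = 1/32.
By linearity of expectation: E[X] = C(45, 4) · 2^{1 − 6} = 148995 · 1/32 = 148995/32.
Numerically: E[X] ≈ 4656.093750.

E[X] = C(45,4)·2^(1−C(4,2)) = 148995/32 ≈ 4656.093750.


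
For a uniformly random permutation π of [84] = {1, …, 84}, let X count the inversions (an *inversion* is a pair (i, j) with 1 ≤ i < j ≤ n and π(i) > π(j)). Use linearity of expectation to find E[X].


Write X = Σ X_I over the C(84, 2) = 3486 pairs i < j, with X_I the indicator of one inversion.
There are 3486 indicators.
For each fixed pair i < j, the values π(i) and π(j) are two distinct elements of {1, …, 84} in uniformly random order; by symmetry P[π(i) > π(j)] = 1/2.
By linearity: E[X] = 3486 · (1/2) = C(84, 2) · (1/2) = 3486/2 = 1743 ≈ 1743.000000.

E[X] = 1743 = 1743.000000.


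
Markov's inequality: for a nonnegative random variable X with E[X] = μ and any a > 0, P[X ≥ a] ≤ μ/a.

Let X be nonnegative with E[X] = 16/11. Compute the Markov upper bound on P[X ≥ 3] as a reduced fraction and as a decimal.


μ = E[X] = 16/11, a = 3.
Markov: P[X ≥ 3] ≤ μ/a = (16/11)/3 = 16/33.
Numerically: ≈ 0.484848.
(Since a = 3 > μ = 1.454545, the bound 16/33 is < 1 and informative.)

P[X ≥ 3] ≤ 16/33 ≈ 0.484848.


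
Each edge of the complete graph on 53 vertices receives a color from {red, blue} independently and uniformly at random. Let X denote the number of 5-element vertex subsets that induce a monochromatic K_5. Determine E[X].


Let X = Σ_S X_S over the C(53, 5) = 2869685 subsets S of size 5, where X_S = 1 if the K_5 on S is monochromatic.
For a fixed S, the K_5 on S has C(5, 2) = 10 edges. P[all 10 edges red] = (1/2)^10, and likewise for blue, so P[monochromatic] = 2·(1/2)^10 = 2^{1 − 10} = 1/512.
Summing: E[X] = C(53, 5) · 2^{1 − 10} = 2869685 · 1/512 = 2869685/512.
Numerically: E[X] ≈ 5604.85352.

E[X] = C(53,5)·2^(1−C(5,2)) = 2869685/512 ≈ 5604.85352.


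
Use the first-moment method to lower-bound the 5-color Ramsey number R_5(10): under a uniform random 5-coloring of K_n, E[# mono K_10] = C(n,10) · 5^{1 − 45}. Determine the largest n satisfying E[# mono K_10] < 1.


We need C(n, 10) · 5^{1 − 45} < 1, i.e. C(n, 10) < 5^{45 − 1} = 5684341886080801486968994140625.
Check values of n near the boundary:
  n = 5386: C(5386, 10) = 5613966214234562222231428510561; 5613966214234562222231428510561 < 5684341886080801486968994140625? YES
  n = 5387: C(5387, 10) = 5624406917627224603154306376491; 5624406917627224603154306376491 < 5684341886080801486968994140625? YES
  n = 5388: C(5388, 10) = 5634865093375880654852250419586; 5634865093375880654852250419586 < 5684341886080801486968994140625? YES
  n = 5389: C(5389, 10) = 5645340767466558997768874792926; 5645340767466558997768874792926 < 5684341886080801486968994140625? YES
  n = 5390: C(5390, 10) = 5655833965919099070255434039753; 5655833965919099070255434039753 < 5684341886080801486968994140625? YES
  n = 5391: C(5391, 10) = 5666344714787188828795213697883; 5666344714787188828795213697883 < 5684341886080801486968994140625? YES
  n = 5392: C(5392, 10) = 5676873040158402483252283957448; 5676873040158402483252283957448 < 5684341886080801486968994140625? YES
  n = 5393: C(5393, 10) = 5687418968154238267170642278008; 5687418968154238267170642278008 < 5684341886080801486968994140625? NO
  n = 5394: C(5394, 10) = 5697982524930156243149785372878; 5697982524930156243149785372878 < 5684341886080801486968994140625? NO
The largest n with C(n, 10) < 5684341886080801486968994140625 is n = 5392 (where E[X] = 5676873040158402483252283957448/5684341886080801486968994140625 ≈ 0.99869). Hence R_5(10) > 5392, i.e. R_5(10) ≥ 5393.

Largest n = 5392; hence R_5(10) > 5392.


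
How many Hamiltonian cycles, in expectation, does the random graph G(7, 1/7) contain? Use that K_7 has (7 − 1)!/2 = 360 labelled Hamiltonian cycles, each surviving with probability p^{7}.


K_7 has (7 − 1)!/2 = 360 labelled Hamiltonian cycles.
For each such Hamiltonian cycle H, let X_H = 1 if all 7 edges of H are present in G. Then P[X_H = 1] = p^{7} = (1/7)^{7} = 1/823543.
By linearity: E[X] = Σ_H E[X_H] = 360 · p^{7} = 360 · 1/823543 = 360/823543.
Numerically: E[X] ≈ 0.000437136.

E[X] = 360 · (1/7)^{7} = 360/823543 ≈ 0.000437136.


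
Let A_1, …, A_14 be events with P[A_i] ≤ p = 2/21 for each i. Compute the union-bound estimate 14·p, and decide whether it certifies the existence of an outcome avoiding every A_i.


Union bound: P[∪_{i=1}^{14} A_i] ≤ Σ_i P[A_i] ≤ 14·p = 14·(2/21) = 4/3.
Numerically: 4/3 ≈ 1.333333.
Is 4/3 < 1? NO.
Since the bound 4/3 is ≥ 1, the union bound is uninformative here; it does NOT by itself certify existence.

14·p = 4/3 ≈ 1.333333; existence NOT certified by the union bound.


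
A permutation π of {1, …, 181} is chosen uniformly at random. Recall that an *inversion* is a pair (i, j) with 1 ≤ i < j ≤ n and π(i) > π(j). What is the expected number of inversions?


Write X = Σ X_I over the C(181, 2) = 16290 pairs i < j, with X_I the indicator of one inversion.
There are 16290 indicators.
For each fixed pair i < j, the values π(i) and π(j) are two distinct elements of {1, …, 181} in uniformly random order; by symmetry P[π(i) > π(j)] = 1/2.
By linearity: E[X] = 16290 · (1/2) = C(181, 2) · (1/2) = 16290/2 = 8145 ≈ 8145.00000.

E[X] = 8145 = 8145.00000.


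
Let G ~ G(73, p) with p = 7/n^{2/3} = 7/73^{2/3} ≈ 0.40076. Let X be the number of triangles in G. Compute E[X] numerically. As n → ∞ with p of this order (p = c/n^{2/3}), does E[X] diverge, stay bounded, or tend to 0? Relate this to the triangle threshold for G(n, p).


Number of potential triangles: C(73, 3) = 62196.
Each occurs with probability p³ ≈ (0.40076)³ ≈ 6.4364796e-02.
By linearity: E[X] = C(73, 3)·p³ ≈ 62196 · 6.4364796e-02 ≈ 4003.23288.
Since α = 2/3 < 1, p = c/n^{2/3} ≫ 1/n is above the triangle threshold p ~ 1/n. Asymptotically E[X] ~ (c³/6)·n^{3(1−α)} = (7³/6)·n^{1} → ∞; triangles are abundant w.h.p.

E[X] ≈ 4003.23288; in regime p = Θ(1/n^{2/3}) E[X] diverges (above the triangle threshold p ~ 1/n).


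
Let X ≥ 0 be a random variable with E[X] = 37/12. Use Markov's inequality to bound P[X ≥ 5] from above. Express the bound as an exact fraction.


μ = E[X] = 37/12, a = 5.
Markov: P[X ≥ 5] ≤ μ/a = (37/12)/5 = 37/60.
Numerically: ≈ 0.616667.
(Since a = 5 > μ = 3.083333, the bound 37/60 is < 1 and informative.)

P[X ≥ 5] ≤ 37/60 ≈ 0.616667.


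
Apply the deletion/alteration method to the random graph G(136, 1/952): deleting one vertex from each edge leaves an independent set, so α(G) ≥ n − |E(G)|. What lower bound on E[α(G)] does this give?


E[|E(G)|] = C(136, 2)·p = 9180 · (1/952) = 135/14.
E[α(G)] ≥ n − E[|E(G)|] = 136 − 135/14 = 1769/14.
Numerically: ≈ 126.357.
(This is only a lower bound; the true E[α(G)] may be larger.)

E[α(G)] ≥ 1769/14 ≈ 126.357.


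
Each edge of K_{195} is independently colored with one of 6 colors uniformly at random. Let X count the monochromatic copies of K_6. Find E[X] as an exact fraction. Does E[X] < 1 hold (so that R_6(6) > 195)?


E[X] = C(195, 6) · 6^{1 − 15} = 70656049360 · 6^{−14} = 70656049360/78364164096.
As a reduced fraction: E[X] = 4416003085/4897760256 ≈ 0.9016372.
Is E[X] < 1? YES.
Since E[X] < 1, there exists a 6-coloring of K_{195} with no monochromatic K_6; hence R_6(6) > 195.

E[X] = 4416003085/4897760256 ≈ 0.9016372; E[X] < 1, so R_6(6) > 195.


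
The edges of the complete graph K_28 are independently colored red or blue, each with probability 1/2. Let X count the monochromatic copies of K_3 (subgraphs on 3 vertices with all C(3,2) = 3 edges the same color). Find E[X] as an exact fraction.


Let X = Σ_S X_S over the C(28, 3) = 3276 subsets S of size 3, where X_S = 1 if the K_3 on S is monochromatic.
For a fixed S, the K_3 on S has C(3, 2) = 3 edges. P[all 3 edges red] = (1/2)^3, and likewise for blue, so P[monochromatic] = 2·(1/2)^3 = 2^{1 − 3} = 1/4.
By linearity of expectation: E[X] = C(28, 3) · 2^{1 − 3} = 3276 · 1/4 = 819.
Numerically: E[X] ≈ 819.000.

E[X] = C(28,3)·2^(1−C(3,2)) = 819 ≈ 819.000.


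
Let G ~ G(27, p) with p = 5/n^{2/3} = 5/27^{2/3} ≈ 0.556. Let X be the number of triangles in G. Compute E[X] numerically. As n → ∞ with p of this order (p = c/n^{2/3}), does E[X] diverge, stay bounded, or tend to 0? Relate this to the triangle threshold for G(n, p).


Number of potential triangles: C(27, 3) = 2925.
Each occurs with probability p³ ≈ (0.556)³ ≈ 1.71468e-01.
By linearity: E[X] = C(27, 3)·p³ ≈ 2925 · 1.71468e-01 ≈ 501.543.
Since α = 2/3 < 1, p = c/n^{2/3} ≫ 1/n is above the triangle threshold p ~ 1/n. Asymptotically E[X] ~ (c³/6)·n^{3(1−α)} = (5³/6)·n^{1} → ∞; triangles are abundant w.h.p.

E[X] ≈ 501.543; in regime p = Θ(1/n^{2/3}) E[X] diverges (above the triangle threshold p ~ 1/n).


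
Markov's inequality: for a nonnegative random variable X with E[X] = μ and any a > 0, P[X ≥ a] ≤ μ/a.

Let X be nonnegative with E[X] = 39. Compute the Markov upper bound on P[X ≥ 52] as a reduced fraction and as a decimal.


μ = E[X] = 39, a = 52.
Markov: P[X ≥ 52] ≤ μ/a = (39)/52 = 3/4.
Numerically: ≈ 0.75000.
(Since a = 52 > μ = 39.00000, the bound 3/4 is < 1 and informative.)

P[X ≥ 52] ≤ 3/4 ≈ 0.75000.


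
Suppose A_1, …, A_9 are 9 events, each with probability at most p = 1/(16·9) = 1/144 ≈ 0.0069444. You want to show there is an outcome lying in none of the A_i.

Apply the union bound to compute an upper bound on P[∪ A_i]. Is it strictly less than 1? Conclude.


Union bound: P[∪_{i=1}^{9} A_i] ≤ Σ_i P[A_i] ≤ 9·p = 9·(1/144) = 1/16.
Numerically: 1/16 ≈ 0.0625000.
Is 1/16 < 1? YES.
Since P[∪ A_i] ≤ 1/16 < 1, the complement has P[∩ A_i^c] ≥ 1 − 1/16 = 15/16 > 0, so some outcome avoids every A_i.

9·p = 1/16 ≈ 0.0625000; existence CERTIFIED by the union bound.


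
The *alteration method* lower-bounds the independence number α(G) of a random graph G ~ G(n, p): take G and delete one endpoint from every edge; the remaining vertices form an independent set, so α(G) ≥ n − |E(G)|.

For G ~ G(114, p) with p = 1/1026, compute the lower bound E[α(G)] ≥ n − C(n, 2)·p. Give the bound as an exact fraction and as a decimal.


E[|E(G)|] = C(114, 2)·p = 6441 · (1/1026) = 113/18.
E[α(G)] ≥ n − E[|E(G)|] = 114 − 113/18 = 1939/18.
Numerically: ≈ 107.722222.
(This is only a lower bound; the true E[α(G)] may be larger.)

E[α(G)] ≥ 1939/18 ≈ 107.722222.


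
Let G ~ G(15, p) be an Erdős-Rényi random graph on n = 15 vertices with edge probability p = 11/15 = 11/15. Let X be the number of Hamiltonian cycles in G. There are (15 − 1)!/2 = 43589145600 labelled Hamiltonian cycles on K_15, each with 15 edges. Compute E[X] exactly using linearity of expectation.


K_15 has (15 − 1)!/2 = 43589145600 labelled Hamiltonian cycles.
For each such Hamiltonian cycle H, let X_H = 1 if all 15 edges of H are present in G. Then P[X_H = 1] = p^{15} = (11/15)^{15} = 4177248169415651/437893890380859375.
Summing the indicators: E[X] = Σ_H E[X_H] = 43589145600 · p^{15} = 43589145600 · 4177248169415651/437893890380859375 = 29972457393249757754368/72081298828125.
Numerically: E[X] ≈ 4.158e+08.

E[X] = 43589145600 · (11/15)^{15} = 29972457393249757754368/72081298828125 ≈ 4.158e+08.


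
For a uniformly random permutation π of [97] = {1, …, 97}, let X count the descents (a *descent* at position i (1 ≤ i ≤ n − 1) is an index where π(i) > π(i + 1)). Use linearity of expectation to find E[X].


Write X = Σ X_I over i = 1, …, 96, with X_I the indicator of one descent.
There are 96 indicators.
For each fixed i, the pair (π(i), π(i+1)) is a uniformly random ordered pair of distinct values from {1, …, 97}; by symmetry P[π(i) > π(i+1)] = 1/2.
By linearity: E[X] = 96 · (1/2) = (97 − 1) · (1/2) = 48 ≈ 48.0000.

E[X] = 48 = 48.0000.


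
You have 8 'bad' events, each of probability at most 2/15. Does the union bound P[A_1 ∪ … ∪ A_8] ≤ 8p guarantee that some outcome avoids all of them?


Union bound: P[∪_{i=1}^{8} A_i] ≤ Σ_i P[A_i] ≤ 8·p = 8·(2/15) = 16/15.
Numerically: 16/15 ≈ 1.066667.
Is 16/15 < 1? NO.
Since the bound 16/15 is ≥ 1, the union bound is uninformative here; it does NOT by itself certify existence.

8·p = 16/15 ≈ 1.066667; existence NOT certified by the union bound.


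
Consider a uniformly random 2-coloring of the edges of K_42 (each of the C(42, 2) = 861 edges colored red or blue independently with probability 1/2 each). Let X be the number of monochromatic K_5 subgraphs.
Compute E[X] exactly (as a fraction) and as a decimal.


Let X = Σ_S X_S over the C(42, 5) = 850668 subsets S of size 5, where X_S = 1 if the K_5 on S is monochromatic.
For a fixed S, the K_5 on S has C(5, 2) = 10 edges. P[all 10 edges red] = (1/2)^10, and likewise for blue, so P[monochromatic] = 2·(1/2)^10 = 2^{1 − 10} = 1/512.
Summing: E[X] = C(42, 5) · 2^{1 − 10} = 850668 · 1/512 = 212667/128.
Numerically: E[X] ≈ 1661.461.

E[X] = C(42,5)·2^(1−C(5,2)) = 212667/128 ≈ 1661.461.


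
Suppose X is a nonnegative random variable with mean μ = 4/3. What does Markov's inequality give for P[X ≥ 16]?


μ = E[X] = 4/3, a = 16.
Markov: P[X ≥ 16] ≤ μ/a = (4/3)/16 = 1/12.
Numerically: ≈ 0.08333.
(Since a = 16 > μ = 1.33333, the bound 1/12 is < 1 and informative.)

P[X ≥ 16] ≤ 1/12 ≈ 0.08333.


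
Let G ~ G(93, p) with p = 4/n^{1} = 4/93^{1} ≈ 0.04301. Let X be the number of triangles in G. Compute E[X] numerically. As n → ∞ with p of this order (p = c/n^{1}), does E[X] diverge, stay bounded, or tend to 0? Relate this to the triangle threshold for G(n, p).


Number of potential triangles: C(93, 3) = 129766.
Each occurs with probability p³ ≈ (0.04301)³ ≈ 7.956666e-05.
By linearity: E[X] = C(93, 3)·p³ ≈ 129766 · 7.956666e-05 ≈ 10.3250.
Here α = 1, so p = 4/n is exactly at the triangle threshold p ~ 1/n. Asymptotically E[X] → c³/6 = 4³/6 = 32/3 ≈ 10.6667, a bounded constant. In this regime the triangle count is asymptotically Poisson(c³/6).

E[X] ≈ 10.3250; in regime p = Θ(1/n^{1}) E[X] stays bounded (at the triangle threshold p ~ 1/n).


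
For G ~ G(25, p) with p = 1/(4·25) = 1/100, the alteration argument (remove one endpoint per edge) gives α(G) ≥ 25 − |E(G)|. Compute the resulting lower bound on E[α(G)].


E[|E(G)|] = C(25, 2)·p = 300 · (1/100) = 3.
E[α(G)] ≥ n − E[|E(G)|] = 25 − 3 = 22.
Numerically: ≈ 22.000000.
(This is only a lower bound; the true E[α(G)] may be larger.)

E[α(G)] ≥ 22 ≈ 22.000000.


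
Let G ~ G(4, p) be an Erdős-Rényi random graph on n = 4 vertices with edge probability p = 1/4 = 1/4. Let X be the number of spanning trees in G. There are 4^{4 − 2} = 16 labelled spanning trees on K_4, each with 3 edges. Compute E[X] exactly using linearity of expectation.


K_4 has 4^{4 − 2} = 16 labelled spanning trees.
For each such spanning tree H, let X_H = 1 if all 3 edges of H are present in G. Then P[X_H = 1] = p^{3} = (1/4)^{3} = 1/64.
Summing the indicators: E[X] = Σ_H E[X_H] = 16 · p^{3} = 16 · 1/64 = 1/4.
Numerically: E[X] ≈ 0.25.

E[X] = 16 · (1/4)^{3} = 1/4 ≈ 0.25.


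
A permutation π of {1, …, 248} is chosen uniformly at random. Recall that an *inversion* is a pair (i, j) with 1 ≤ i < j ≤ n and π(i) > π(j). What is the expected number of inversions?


Write X = Σ X_I over the C(248, 2) = 30628 pairs i < j, with X_I the indicator of one inversion.
There are 30628 indicators.
For each fixed pair i < j, the values π(i) and π(j) are two distinct elements of {1, …, 248} in uniformly random order; by symmetry P[π(i) > π(j)] = 1/2.
By linearity: E[X] = 30628 · (1/2) = C(248, 2) · (1/2) = 30628/2 = 15314 ≈ 15314.00000.

E[X] = 15314 = 15314.00000.


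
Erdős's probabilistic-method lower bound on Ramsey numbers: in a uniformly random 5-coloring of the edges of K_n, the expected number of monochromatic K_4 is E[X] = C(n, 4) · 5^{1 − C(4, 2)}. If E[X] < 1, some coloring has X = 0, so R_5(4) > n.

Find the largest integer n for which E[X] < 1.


We need C(n, 4) · 5^{1 − 6} < 1, i.e. C(n, 4) < 5^{6 − 1} = 3125.
Check values of n near the boundary:
  n = 16: C(16, 4) = 1820; 1820 < 3125? YES
  n = 17: C(17, 4) = 2380; 2380 < 3125? YES
  n = 18: C(18, 4) = 3060; 3060 < 3125? YES
  n = 19: C(19, 4) = 3876; 3876 < 3125? NO
  n = 20: C(20, 4) = 4845; 4845 < 3125? NO
  n = 21: C(21, 4) = 5985; 5985 < 3125? NO
The largest n with C(n, 4) < 3125 is n = 18 (where E[X] = 612/625 ≈ 0.979). Hence R_5(4) > 18, i.e. R_5(4) ≥ 19.

Largest n = 18; hence R_5(4) > 18.


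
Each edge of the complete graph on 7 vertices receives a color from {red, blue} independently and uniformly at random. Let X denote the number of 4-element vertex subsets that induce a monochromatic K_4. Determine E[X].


Let X = Σ_S X_S over the C(7, 4) = 35 subsets S of size 4, where X_S = 1 if the K_4 on S is monochromatic.
For a fixed S, the K_4 on S has C(4, 2) = 6 edges. P[all 6 edges red] = (1/2)^6, and likewise for blue, so P[monochromatic] = 2·(1/2)^6 = 2^{1 − 6} = 1/32.
By linearity of expectation: E[X] = C(7, 4) · 2^{1 − 6} = 35 · 1/32 = 35/32.
Numerically: E[X] ≈ 1.094.

E[X] = C(7,4)·2^(1−C(4,2)) = 35/32 ≈ 1.094.


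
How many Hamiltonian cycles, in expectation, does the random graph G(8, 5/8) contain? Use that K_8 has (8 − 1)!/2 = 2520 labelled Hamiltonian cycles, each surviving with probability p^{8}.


K_8 has (8 − 1)!/2 = 2520 labelled Hamiltonian cycles.
For each such Hamiltonian cycle H, let X_H = 1 if all 8 edges of H are present in G. Then P[X_H = 1] = p^{8} = (5/8)^{8} = 390625/16777216.
Summing the indicators: E[X] = Σ_H E[X_H] = 2520 · p^{8} = 2520 · 390625/16777216 = 123046875/2097152.
Numerically: E[X] ≈ 58.67.

E[X] = 2520 · (5/8)^{8} = 123046875/2097152 ≈ 58.67.


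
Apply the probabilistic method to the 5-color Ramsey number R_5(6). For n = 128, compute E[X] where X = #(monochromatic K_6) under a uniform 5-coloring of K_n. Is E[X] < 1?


E[X] = C(128, 6) · 5^{1 − 15} = 5423611200 · 5^{−14} = 5423611200/6103515625.
As a reduced fraction: E[X] = 216944448/244140625 ≈ 0.88860.
Is E[X] < 1? YES.
Since E[X] < 1, there exists a 5-coloring of K_{128} with no monochromatic K_6; hence R_5(6) > 128.

E[X] = 216944448/244140625 ≈ 0.88860; E[X] < 1, so R_5(6) > 128.
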